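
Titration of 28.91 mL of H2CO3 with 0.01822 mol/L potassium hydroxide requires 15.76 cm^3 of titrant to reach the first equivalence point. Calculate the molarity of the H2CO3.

0.00993 M

n(KOH) = 0.01822 x 0.01576 = 0.0002871 mol.
At the first equivalence point, 1 mol OH^- react per mol H2CO3, so n(H2CO3) = 0.0002871 / 1 = 0.0002871 mol.
[H2CO3] = 0.0002871 / 0.02891 L = 0.00993 M.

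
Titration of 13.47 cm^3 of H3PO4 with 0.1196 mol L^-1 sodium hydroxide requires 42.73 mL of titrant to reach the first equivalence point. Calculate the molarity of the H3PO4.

0.379 M

n(NaOH) = 0.1196 x 0.04273 = 0.005111 mol.
At the first equivalence point, 1 mol OH^- react per mol H3PO4, so n(H3PO4) = 0.005111 / 1 = 0.005111 mol.
[H3PO4] = 0.005111 / 0.01347 L = 0.379 M.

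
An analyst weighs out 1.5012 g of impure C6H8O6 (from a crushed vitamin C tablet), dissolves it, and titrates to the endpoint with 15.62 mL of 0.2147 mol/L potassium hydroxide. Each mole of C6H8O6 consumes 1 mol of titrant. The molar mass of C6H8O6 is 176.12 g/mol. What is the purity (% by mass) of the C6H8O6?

39.3%

n(KOH) = 0.2147 x 0.01562 = 0.003354 mol.
n(C6H8O6) = 0.003354 / 1 = 0.003354 mol.
mass of C6H8O6 = 0.003354 x 176.12 = 0.5906 g.
% purity = 0.5906 / 1.5012 x 100 = 39.3%.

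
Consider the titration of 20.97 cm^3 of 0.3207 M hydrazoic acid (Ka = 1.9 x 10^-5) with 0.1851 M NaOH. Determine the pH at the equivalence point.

n(HN3) = 0.3207 x 0.02097 = 0.006725 mol; V(NaOH) at equivalence = 0.006725/0.1851 = 0.03633 L.
At equivalence all the acid is converted to N3-; total volume = 0.02097 + 0.03633 = 0.05730 L, so [N3-] = 0.006725/0.05730 = 0.1174 M.
Kb = Kw/Ka = 1.0e-14 / 1.9 x 10^-5 = 5.26e-10.
[OH^-] = sqrt(Kb x [N3-]) = sqrt(5.26e-10 x 0.1174) = 7.86e-6 M.
pOH = 5.10, so pH = 14.00 - 5.10 = 8.90.

8.90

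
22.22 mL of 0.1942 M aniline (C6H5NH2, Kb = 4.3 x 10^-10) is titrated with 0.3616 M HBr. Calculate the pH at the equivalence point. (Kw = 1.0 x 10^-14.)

2.77

n(C6H5NH2) = 0.1942 x 0.02222 = 0.004315 mol; V(HBr) at equivalence = 0.004315/0.3616 = 0.01193 L.
At equivalence the base is fully converted to C6H5NH3+; total volume = 0.03415 L, so [C6H5NH3+] = 0.004315/0.03415 = 0.1263 M.
Ka(C6H5NH3+) = Kw/Kb = 1.0e-14 / 4.3 x 10^-10 = 2.33e-5.
[H^+] = sqrt(Ka x [C6H5NH3+]) = sqrt(2.33e-5 x 0.1263) = 0.00171 M.
pH = -log(0.00171) = 2.77.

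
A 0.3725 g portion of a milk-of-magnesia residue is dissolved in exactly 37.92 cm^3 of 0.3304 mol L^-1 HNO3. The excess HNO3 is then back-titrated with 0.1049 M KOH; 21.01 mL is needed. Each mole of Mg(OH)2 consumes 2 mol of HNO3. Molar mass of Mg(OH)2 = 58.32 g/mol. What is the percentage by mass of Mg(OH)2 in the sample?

80.8%

Total n(HNO3) added = 0.3304 x 0.03792 = 0.01253 mol.
n(KOH) used = 0.1049 x 0.02101 = 0.002204 mol, which equals the excess n(HNO3).
So n(HNO3) consumed by the sample = 0.01253 - 0.002204 = 0.01032 mol.
n(Mg(OH)2) = 0.01032 / 2 = 0.005162 mol.
mass Mg(OH)2 = 0.005162 x 58.32 = 0.3011 g, so %Mg(OH)2 = 0.3011/0.3725 x 100 = 80.8%.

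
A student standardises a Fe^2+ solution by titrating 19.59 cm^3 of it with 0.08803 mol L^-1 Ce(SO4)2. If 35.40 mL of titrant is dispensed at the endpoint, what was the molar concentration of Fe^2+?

n(Ce(SO4)2) = 0.08803 x 0.03540 = 0.003116 mol.
From the balanced equation, 1 mol Ce(SO4)2 reacts with 1 mol Fe^2+, so n(Fe^2+) = 0.003116 x 1/1 = 0.003116 mol.
[Fe^2+] = 0.003116 / 0.01959 L = 0.159 M.

0.159 M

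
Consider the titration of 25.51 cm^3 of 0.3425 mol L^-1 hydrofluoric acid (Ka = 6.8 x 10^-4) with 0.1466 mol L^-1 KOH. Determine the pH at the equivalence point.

n(HF) = 0.3425 x 0.02551 = 0.008737 mol; V(KOH) at equivalence = 0.008737/0.1466 = 0.05960 L.
At equivalence all the acid is converted to F-; total volume = 0.02551 + 0.05960 = 0.08511 L, so [F-] = 0.008737/0.08511 = 0.1027 M.
Kb = Kw/Ka = 1.0e-14 / 6.8 x 10^-4 = 1.47e-11.
[OH^-] = sqrt(Kb x [F-]) = sqrt(1.47e-11 x 0.1027) = 1.23e-6 M.
pOH = 5.91, so pH = 14.00 - 5.91 = 8.09.

8.09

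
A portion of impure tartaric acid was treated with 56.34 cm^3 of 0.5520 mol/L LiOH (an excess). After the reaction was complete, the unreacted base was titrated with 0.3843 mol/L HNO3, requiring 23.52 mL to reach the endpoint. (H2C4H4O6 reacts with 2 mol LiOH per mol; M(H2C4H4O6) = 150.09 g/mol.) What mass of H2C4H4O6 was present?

Total n(LiOH) added = 0.5520 x 0.05634 = 0.03110 mol.
n(HNO3) used = 0.3843 x 0.02352 = 0.009039 mol, which equals the excess n(LiOH).
So n(LiOH) consumed by the sample = 0.03110 - 0.009039 = 0.02206 mol.
n(H2C4H4O6) = 0.02206 / 2 = 0.01103 mol.
mass = 0.01103 mol x 150.09 g/mol = 1.66 g.

1.66 g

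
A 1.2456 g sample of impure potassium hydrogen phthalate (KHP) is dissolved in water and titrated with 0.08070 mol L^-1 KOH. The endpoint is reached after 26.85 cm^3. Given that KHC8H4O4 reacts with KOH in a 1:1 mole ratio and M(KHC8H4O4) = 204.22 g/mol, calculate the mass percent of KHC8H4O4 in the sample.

n(KOH) = 0.08070 x 0.02685 = 0.002167 mol.
n(KHC8H4O4) = 0.002167 / 1 = 0.002167 mol.
mass of KHC8H4O4 = 0.002167 x 204.22 = 0.4425 g.
% purity = 0.4425 / 1.2456 x 100 = 35.5%.

35.5%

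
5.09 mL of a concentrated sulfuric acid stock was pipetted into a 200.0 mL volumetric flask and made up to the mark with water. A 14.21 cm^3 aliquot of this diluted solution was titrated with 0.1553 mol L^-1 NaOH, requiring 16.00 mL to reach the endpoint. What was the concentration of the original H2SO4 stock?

3.44 M

n(NaOH) = 0.1553 x 0.01600 = 0.002485 mol.
n(H2SO4) in the aliquot = 0.002485 x 1/2 = 0.001242 mol.
[diluted H2SO4] = 0.001242 / 0.01421 = 0.08743 M.
Dilution factor = 200.0/5.090 = 39.29, so [stock] = 0.08743 x 39.29 = 3.44 M.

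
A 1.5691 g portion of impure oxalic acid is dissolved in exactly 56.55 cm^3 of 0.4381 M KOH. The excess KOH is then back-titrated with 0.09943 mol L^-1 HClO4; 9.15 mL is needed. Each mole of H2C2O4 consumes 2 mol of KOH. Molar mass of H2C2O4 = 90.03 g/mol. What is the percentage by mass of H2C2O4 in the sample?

Total n(KOH) added = 0.4381 x 0.05655 = 0.02477 mol.
n(HClO4) used = 0.09943 x 0.009150 = 0.0009098 mol, which equals the excess n(KOH).
So n(KOH) consumed by the sample = 0.02477 - 0.0009098 = 0.02386 mol.
n(H2C2O4) = 0.02386 / 2 = 0.01193 mol.
mass H2C2O4 = 0.01193 x 90.03 = 1.074 g, so %H2C2O4 = 1.074/1.5691 x 100 = 68.5%.

68.5%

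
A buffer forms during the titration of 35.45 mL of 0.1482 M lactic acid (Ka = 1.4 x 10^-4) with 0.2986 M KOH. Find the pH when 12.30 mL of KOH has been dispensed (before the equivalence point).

4.22

Initial n(HC3H5O3) = 0.1482 x 0.03545 = 0.005254 mol.
n(KOH) added = 0.2986 x 0.01230 = 0.003673 mol, converting that many moles of HC3H5O3 to C3H5O3-.
Remaining n(HC3H5O3) = 0.001581 mol; n(C3H5O3-) = 0.003673 mol.
By Henderson-Hasselbalch, pH = pKa + log([A^-]/[HA]) = 3.85 + log(0.003673/0.001581) = 3.85 + (+0.37) = 4.22.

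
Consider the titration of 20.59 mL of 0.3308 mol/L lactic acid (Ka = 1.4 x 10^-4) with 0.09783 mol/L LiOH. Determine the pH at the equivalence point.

8.37

n(HC3H5O3) = 0.3308 x 0.02059 = 0.006811 mol; V(LiOH) at equivalence = 0.006811/0.09783 = 0.06962 L.
At equivalence all the acid is converted to C3H5O3-; total volume = 0.02059 + 0.06962 = 0.09021 L, so [C3H5O3-] = 0.006811/0.09021 = 0.07550 M.
Kb = Kw/Ka = 1.0e-14 / 1.4 x 10^-4 = 7.14e-11.
[OH^-] = sqrt(Kb x [C3H5O3-]) = sqrt(7.14e-11 x 0.07550) = 2.32e-6 M.
pOH = 5.63, so pH = 14.00 - 5.63 = 8.37.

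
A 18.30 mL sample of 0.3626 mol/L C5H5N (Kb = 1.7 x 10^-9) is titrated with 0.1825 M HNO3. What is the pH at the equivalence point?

n(C5H5N) = 0.3626 x 0.01830 = 0.006636 mol; V(HNO3) at equivalence = 0.006636/0.1825 = 0.03636 L.
At equivalence the base is fully converted to C5H5NH+; total volume = 0.05466 L, so [C5H5NH+] = 0.006636/0.05466 = 0.1214 M.
Ka(C5H5NH+) = Kw/Kb = 1.0e-14 / 1.7 x 10^-9 = 5.88e-6.
[H^+] = sqrt(Ka x [C5H5NH+]) = sqrt(5.88e-6 x 0.1214) = 0.000845 M.
pH = -log(0.000845) = 3.07.

3.07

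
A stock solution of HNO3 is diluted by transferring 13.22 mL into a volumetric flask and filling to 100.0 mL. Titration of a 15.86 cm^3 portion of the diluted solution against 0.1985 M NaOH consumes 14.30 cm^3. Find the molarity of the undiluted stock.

n(NaOH) = 0.1985 x 0.01430 = 0.002839 mol.
n(HNO3) in the aliquot = 0.002839 mol.
[diluted HNO3] = 0.002839 / 0.01586 = 0.1790 M.
Dilution factor = 100.0/13.22 = 7.564, so [stock] = 0.1790 x 7.564 = 1.35 M.

1.35 M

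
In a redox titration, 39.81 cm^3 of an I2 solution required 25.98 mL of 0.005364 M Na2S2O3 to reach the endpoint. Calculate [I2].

0.00175 M

n(Na2S2O3) = 0.005364 x 0.02598 = 0.0001394 mol.
From the balanced equation, 2 mol Na2S2O3 reacts with 1 mol I2, so n(I2) = 0.0001394 x 1/2 = 6.968e-5 mol.
[I2] = 6.968e-5 / 0.03981 L = 0.00175 M.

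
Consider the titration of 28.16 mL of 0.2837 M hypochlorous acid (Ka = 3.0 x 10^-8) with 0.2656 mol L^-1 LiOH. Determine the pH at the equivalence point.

n(HClO) = 0.2837 x 0.02816 = 0.007989 mol; V(LiOH) at equivalence = 0.007989/0.2656 = 0.03008 L.
At equivalence all the acid is converted to ClO-; total volume = 0.02816 + 0.03008 = 0.05824 L, so [ClO-] = 0.007989/0.05824 = 0.1372 M.
Kb = Kw/Ka = 1.0e-14 / 3.0 x 10^-8 = 3.33e-7.
[OH^-] = sqrt(Kb x [ClO-]) = sqrt(3.33e-7 x 0.1372) = 0.000214 M.
pOH = 3.67, so pH = 14.00 - 3.67 = 10.33.

10.33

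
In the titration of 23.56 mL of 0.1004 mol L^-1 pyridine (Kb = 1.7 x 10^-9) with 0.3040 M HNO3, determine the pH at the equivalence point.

n(C5H5N) = 0.1004 x 0.02356 = 0.002365 mol; V(HNO3) at equivalence = 0.002365/0.3040 = 0.007781 L.
At equivalence the base is fully converted to C5H5NH+; total volume = 0.03134 L, so [C5H5NH+] = 0.002365/0.03134 = 0.07547 M.
Ka(C5H5NH+) = Kw/Kb = 1.0e-14 / 1.7 x 10^-9 = 5.88e-6.
[H^+] = sqrt(Ka x [C5H5NH+]) = sqrt(5.88e-6 x 0.07547) = 0.000666 M.
pH = -log(0.000666) = 3.18.

3.18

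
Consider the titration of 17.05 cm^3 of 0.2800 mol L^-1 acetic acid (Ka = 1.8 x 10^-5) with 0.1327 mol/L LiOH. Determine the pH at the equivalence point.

8.85

n(CH3COOH) = 0.2800 x 0.01705 = 0.004774 mol; V(LiOH) at equivalence = 0.004774/0.1327 = 0.03598 L.
At equivalence all the acid is converted to CH3COO-; total volume = 0.01705 + 0.03598 = 0.05303 L, so [CH3COO-] = 0.004774/0.05303 = 0.09003 M.
Kb = Kw/Ka = 1.0e-14 / 1.8 x 10^-5 = 5.56e-10.
[OH^-] = sqrt(Kb x [CH3COO-]) = sqrt(5.56e-10 x 0.09003) = 7.07e-6 M.
pOH = 5.15, so pH = 14.00 - 5.15 = 8.85.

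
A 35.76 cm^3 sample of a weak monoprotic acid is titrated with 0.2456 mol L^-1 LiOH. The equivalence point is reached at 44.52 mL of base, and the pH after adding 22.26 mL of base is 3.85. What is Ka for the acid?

1.4 x 10^-4

22.26 mL is half of the equivalence volume, so this is the half-equivalence point where [HA] = [A^-].
At half-equivalence pH = pKa, so pKa = 3.85.
Ka = 10^(-3.85) = 1.4 x 10^-4.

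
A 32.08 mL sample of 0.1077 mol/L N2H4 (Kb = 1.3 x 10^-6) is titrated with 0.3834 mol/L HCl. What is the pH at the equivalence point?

4.59

n(N2H4) = 0.1077 x 0.03208 = 0.003455 mol; V(HCl) at equivalence = 0.003455/0.3834 = 0.009012 L.
At equivalence the base is fully converted to N2H5+; total volume = 0.04109 L, so [N2H5+] = 0.003455/0.04109 = 0.08408 M.
Ka(N2H5+) = Kw/Kb = 1.0e-14 / 1.3 x 10^-6 = 7.69e-9.
[H^+] = sqrt(Ka x [N2H5+]) = sqrt(7.69e-9 x 0.08408) = 2.54e-5 M.
pH = -log(2.54e-5) = 4.59.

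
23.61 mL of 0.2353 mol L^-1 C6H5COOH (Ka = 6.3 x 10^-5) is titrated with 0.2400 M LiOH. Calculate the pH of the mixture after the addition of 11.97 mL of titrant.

4.23

Initial n(C6H5COOH) = 0.2353 x 0.02361 = 0.005555 mol.
n(LiOH) added = 0.2400 x 0.01197 = 0.002873 mol, converting that many moles of C6H5COOH to C6H5COO-.
Remaining n(C6H5COOH) = 0.002683 mol; n(C6H5COO-) = 0.002873 mol.
By Henderson-Hasselbalch, pH = pKa + log([A^-]/[HA]) = 4.20 + log(0.002873/0.002683) = 4.20 + (+0.03) = 4.23.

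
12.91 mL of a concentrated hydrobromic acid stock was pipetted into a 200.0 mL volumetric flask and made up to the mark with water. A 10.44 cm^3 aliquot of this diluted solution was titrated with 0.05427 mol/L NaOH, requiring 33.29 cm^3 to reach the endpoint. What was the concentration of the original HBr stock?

2.68 M

n(NaOH) = 0.05427 x 0.03329 = 0.001807 mol.
n(HBr) in the aliquot = 0.001807 mol.
[diluted HBr] = 0.001807 / 0.01044 = 0.1731 M.
Dilution factor = 200.0/12.91 = 15.49, so [stock] = 0.1731 x 15.49 = 2.68 M.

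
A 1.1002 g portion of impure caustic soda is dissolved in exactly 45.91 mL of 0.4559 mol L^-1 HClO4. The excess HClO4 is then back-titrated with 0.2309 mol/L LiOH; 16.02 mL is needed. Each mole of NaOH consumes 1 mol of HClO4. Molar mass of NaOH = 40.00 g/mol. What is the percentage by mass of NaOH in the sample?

62.6%

Total n(HClO4) added = 0.4559 x 0.04591 = 0.02093 mol.
n(LiOH) used = 0.2309 x 0.01602 = 0.003699 mol, which equals the excess n(HClO4).
So n(HClO4) consumed by the sample = 0.02093 - 0.003699 = 0.01723 mol.
n(NaOH) = 0.01723 / 1 = 0.01723 mol.
mass NaOH = 0.01723 x 40.00 = 0.6893 g, so %NaOH = 0.6893/1.1002 x 100 = 62.6%.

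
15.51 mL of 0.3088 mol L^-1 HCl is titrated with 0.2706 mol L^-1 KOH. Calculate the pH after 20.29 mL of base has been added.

12.29

n(acid) = 0.3088 x 0.01551 = 0.004789 mol; n(KOH) added = 0.2706 x 0.02029 = 0.005490 mol.
Base is in excess by 0.005490 - 0.004789 = 0.0007010 mol in a total volume of 0.03580 L.
[OH^-] = 0.0007010/0.03580 = 0.01958 M, so pOH = 1.71 and pH = 14.00 - 1.71 = 12.29.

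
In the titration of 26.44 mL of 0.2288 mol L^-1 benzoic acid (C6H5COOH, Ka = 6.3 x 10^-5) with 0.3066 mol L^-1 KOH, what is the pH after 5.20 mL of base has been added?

Initial n(C6H5COOH) = 0.2288 x 0.02644 = 0.006049 mol.
n(KOH) added = 0.3066 x 0.005200 = 0.001594 mol, converting that many moles of C6H5COOH to C6H5COO-.
Remaining n(C6H5COOH) = 0.004455 mol; n(C6H5COO-) = 0.001594 mol.
By Henderson-Hasselbalch, pH = pKa + log([A^-]/[HA]) = 4.20 + log(0.001594/0.004455) = 4.20 + (-0.45) = 3.75.

3.75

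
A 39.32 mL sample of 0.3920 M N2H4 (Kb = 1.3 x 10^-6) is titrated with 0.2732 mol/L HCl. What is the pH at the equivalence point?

n(N2H4) = 0.3920 x 0.03932 = 0.01541 mol; V(HCl) at equivalence = 0.01541/0.2732 = 0.05642 L.
At equivalence the base is fully converted to N2H5+; total volume = 0.09574 L, so [N2H5+] = 0.01541/0.09574 = 0.1610 M.
Ka(N2H5+) = Kw/Kb = 1.0e-14 / 1.3 x 10^-6 = 7.69e-9.
[H^+] = sqrt(Ka x [N2H5+]) = sqrt(7.69e-9 x 0.1610) = 3.52e-5 M.
pH = -log(3.52e-5) = 4.45.

4.45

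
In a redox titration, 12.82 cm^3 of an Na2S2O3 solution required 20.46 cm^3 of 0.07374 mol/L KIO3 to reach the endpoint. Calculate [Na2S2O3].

0.706 M

n(KIO3) = 0.07374 x 0.02046 = 0.001509 mol.
From the balanced equation, 1 mol KIO3 reacts with 6 mol Na2S2O3, so n(Na2S2O3) = 0.001509 x 6/1 = 0.009052 mol.
[Na2S2O3] = 0.009052 / 0.01282 L = 0.706 M.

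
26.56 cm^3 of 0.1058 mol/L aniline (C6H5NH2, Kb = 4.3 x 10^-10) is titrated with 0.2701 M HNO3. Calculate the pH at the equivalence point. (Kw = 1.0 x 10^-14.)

n(C6H5NH2) = 0.1058 x 0.02656 = 0.002810 mol; V(HNO3) at equivalence = 0.002810/0.2701 = 0.01040 L.
At equivalence the base is fully converted to C6H5NH3+; total volume = 0.03696 L, so [C6H5NH3+] = 0.002810/0.03696 = 0.07602 M.
Ka(C6H5NH3+) = Kw/Kb = 1.0e-14 / 4.3 x 10^-10 = 2.33e-5.
[H^+] = sqrt(Ka x [C6H5NH3+]) = sqrt(2.33e-5 x 0.07602) = 0.00133 M.
pH = -log(0.00133) = 2.88.

2.88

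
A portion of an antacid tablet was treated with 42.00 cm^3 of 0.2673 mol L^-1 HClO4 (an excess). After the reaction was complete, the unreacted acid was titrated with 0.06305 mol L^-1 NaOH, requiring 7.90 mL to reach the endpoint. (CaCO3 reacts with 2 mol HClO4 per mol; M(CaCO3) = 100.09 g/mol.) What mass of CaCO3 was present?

Total n(HClO4) added = 0.2673 x 0.04200 = 0.01123 mol.
n(NaOH) used = 0.06305 x 0.007900 = 0.0004981 mol, which equals the excess n(HClO4).
So n(HClO4) consumed by the sample = 0.01123 - 0.0004981 = 0.01073 mol.
n(CaCO3) = 0.01073 / 2 = 0.005364 mol.
mass = 0.005364 mol x 100.09 g/mol = 0.537 g.

0.537 g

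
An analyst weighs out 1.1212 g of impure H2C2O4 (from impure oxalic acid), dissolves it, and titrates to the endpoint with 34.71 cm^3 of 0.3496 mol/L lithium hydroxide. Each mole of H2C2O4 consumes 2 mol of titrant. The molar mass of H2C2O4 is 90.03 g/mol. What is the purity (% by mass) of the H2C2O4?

48.7%

n(LiOH) = 0.3496 x 0.03471 = 0.01213 mol.
n(H2C2O4) = 0.01213 / 2 = 0.006067 mol.
mass of H2C2O4 = 0.006067 x 90.03 = 0.5462 g.
% purity = 0.5462 / 1.1212 x 100 = 48.7%.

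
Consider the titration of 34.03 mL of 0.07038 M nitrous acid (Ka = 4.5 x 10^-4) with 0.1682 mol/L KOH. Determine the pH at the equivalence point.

8.02

n(HNO2) = 0.07038 x 0.03403 = 0.002395 mol; V(KOH) at equivalence = 0.002395/0.1682 = 0.01424 L.
At equivalence all the acid is converted to NO2-; total volume = 0.03403 + 0.01424 = 0.04827 L, so [NO2-] = 0.002395/0.04827 = 0.04962 M.
Kb = Kw/Ka = 1.0e-14 / 4.5 x 10^-4 = 2.22e-11.
[OH^-] = sqrt(Kb x [NO2-]) = sqrt(2.22e-11 x 0.04962) = 1.05e-6 M.
pOH = 5.98, so pH = 14.00 - 5.98 = 8.02.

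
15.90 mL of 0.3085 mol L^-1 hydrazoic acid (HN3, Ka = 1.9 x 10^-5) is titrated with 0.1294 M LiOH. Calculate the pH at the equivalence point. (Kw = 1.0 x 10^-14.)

8.84

n(HN3) = 0.3085 x 0.01590 = 0.004905 mol; V(LiOH) at equivalence = 0.004905/0.1294 = 0.03791 L.
At equivalence all the acid is converted to N3-; total volume = 0.01590 + 0.03791 = 0.05381 L, so [N3-] = 0.004905/0.05381 = 0.09116 M.
Kb = Kw/Ka = 1.0e-14 / 1.9 x 10^-5 = 5.26e-10.
[OH^-] = sqrt(Kb x [N3-]) = sqrt(5.26e-10 x 0.09116) = 6.93e-6 M.
pOH = 5.16, so pH = 14.00 - 5.16 = 8.84.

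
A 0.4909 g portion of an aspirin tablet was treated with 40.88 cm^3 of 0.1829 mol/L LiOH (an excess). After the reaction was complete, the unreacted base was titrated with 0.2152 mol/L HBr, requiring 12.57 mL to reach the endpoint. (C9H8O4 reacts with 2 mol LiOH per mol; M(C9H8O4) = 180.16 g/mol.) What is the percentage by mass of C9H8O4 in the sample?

Total n(LiOH) added = 0.1829 x 0.04088 = 0.007477 mol.
n(HBr) used = 0.2152 x 0.01257 = 0.002705 mol, which equals the excess n(LiOH).
So n(LiOH) consumed by the sample = 0.007477 - 0.002705 = 0.004772 mol.
n(C9H8O4) = 0.004772 / 2 = 0.002386 mol.
mass C9H8O4 = 0.002386 x 180.16 = 0.4299 g, so %C9H8O4 = 0.4299/0.4909 x 100 = 87.6%.

87.6%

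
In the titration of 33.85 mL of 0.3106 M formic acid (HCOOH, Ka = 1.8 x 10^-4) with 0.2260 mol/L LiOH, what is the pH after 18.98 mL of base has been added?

Initial n(HCOOH) = 0.3106 x 0.03385 = 0.01051 mol.
n(LiOH) added = 0.2260 x 0.01898 = 0.004289 mol, converting that many moles of HCOOH to HCOO-.
Remaining n(HCOOH) = 0.006224 mol; n(HCOO-) = 0.004289 mol.
By Henderson-Hasselbalch, pH = pKa + log([A^-]/[HA]) = 3.74 + log(0.004289/0.006224) = 3.74 + (-0.16) = 3.58.

3.58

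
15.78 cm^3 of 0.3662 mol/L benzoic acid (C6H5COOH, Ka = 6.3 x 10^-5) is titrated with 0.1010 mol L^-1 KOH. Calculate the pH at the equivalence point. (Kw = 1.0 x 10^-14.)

n(C6H5COOH) = 0.3662 x 0.01578 = 0.005779 mol; V(KOH) at equivalence = 0.005779/0.1010 = 0.05721 L.
At equivalence all the acid is converted to C6H5COO-; total volume = 0.01578 + 0.05721 = 0.07299 L, so [C6H5COO-] = 0.005779/0.07299 = 0.07917 M.
Kb = Kw/Ka = 1.0e-14 / 6.3 x 10^-5 = 1.59e-10.
[OH^-] = sqrt(Kb x [C6H5COO-]) = sqrt(1.59e-10 x 0.07917) = 3.54e-6 M.
pOH = 5.45, so pH = 14.00 - 5.45 = 8.55.

8.55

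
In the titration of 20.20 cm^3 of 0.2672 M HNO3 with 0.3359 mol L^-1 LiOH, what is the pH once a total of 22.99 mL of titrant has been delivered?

n(acid) = 0.2672 x 0.02020 = 0.005397 mol; n(LiOH) added = 0.3359 x 0.02299 = 0.007722 mol.
Base is in excess by 0.007722 - 0.005397 = 0.002325 mol in a total volume of 0.04319 L.
[OH^-] = 0.002325/0.04319 = 0.05383 M, so pOH = 1.27 and pH = 14.00 - 1.27 = 12.73.

12.73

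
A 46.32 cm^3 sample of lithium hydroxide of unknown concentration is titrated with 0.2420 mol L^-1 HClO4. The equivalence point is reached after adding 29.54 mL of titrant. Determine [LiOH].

n(HClO4) delivered = 0.2420 x 0.02954 = 0.007149 mol.
For a 1:1 reaction, n(LiOH) = 0.007149 mol.
[LiOH] = 0.007149 mol / 0.04632 L = 0.154 M.

0.154 M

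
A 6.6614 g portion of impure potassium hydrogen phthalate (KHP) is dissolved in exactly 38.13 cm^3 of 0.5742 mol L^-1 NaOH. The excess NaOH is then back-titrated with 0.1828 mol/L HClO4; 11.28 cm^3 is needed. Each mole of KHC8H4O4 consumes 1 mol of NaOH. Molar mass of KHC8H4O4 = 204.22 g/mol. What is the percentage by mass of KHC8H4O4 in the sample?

60.8%

Total n(NaOH) added = 0.5742 x 0.03813 = 0.02189 mol.
n(HClO4) used = 0.1828 x 0.01128 = 0.002062 mol, which equals the excess n(NaOH).
So n(NaOH) consumed by the sample = 0.02189 - 0.002062 = 0.01983 mol.
n(KHC8H4O4) = 0.01983 / 1 = 0.01983 mol.
mass KHC8H4O4 = 0.01983 x 204.22 = 4.050 g, so %KHC8H4O4 = 4.050/6.6614 x 100 = 60.8%.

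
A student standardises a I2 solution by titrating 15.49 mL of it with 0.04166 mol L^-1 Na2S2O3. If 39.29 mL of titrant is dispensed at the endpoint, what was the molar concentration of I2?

n(Na2S2O3) = 0.04166 x 0.03929 = 0.001637 mol.
From the balanced equation, 2 mol Na2S2O3 reacts with 1 mol I2, so n(I2) = 0.001637 x 1/2 = 0.0008184 mol.
[I2] = 0.0008184 / 0.01549 L = 0.0528 M.

0.0528 M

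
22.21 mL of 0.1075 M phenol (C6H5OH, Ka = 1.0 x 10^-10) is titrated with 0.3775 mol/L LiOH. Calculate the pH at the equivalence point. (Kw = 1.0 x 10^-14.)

n(C6H5OH) = 0.1075 x 0.02221 = 0.002388 mol; V(LiOH) at equivalence = 0.002388/0.3775 = 0.006325 L.
At equivalence all the acid is converted to C6H5O-; total volume = 0.02221 + 0.006325 = 0.02853 L, so [C6H5O-] = 0.002388/0.02853 = 0.08367 M.
Kb = Kw/Ka = 1.0e-14 / 1.0 x 10^-10 = 0.000100.
[OH^-] = sqrt(Kb x [C6H5O-]) = sqrt(0.000100 x 0.08367) = 0.00289 M.
pOH = 2.54, so pH = 14.00 - 2.54 = 11.46.

11.46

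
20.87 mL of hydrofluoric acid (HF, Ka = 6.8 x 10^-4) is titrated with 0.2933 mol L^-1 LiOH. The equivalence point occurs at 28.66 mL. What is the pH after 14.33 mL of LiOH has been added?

14.33 mL is exactly half the equivalence volume (28.66/2), i.e. the half-equivalence point.
There, n(HA) = n(A^-), so pH = pKa = -log(6.8 x 10^-4) = 3.17.

3.17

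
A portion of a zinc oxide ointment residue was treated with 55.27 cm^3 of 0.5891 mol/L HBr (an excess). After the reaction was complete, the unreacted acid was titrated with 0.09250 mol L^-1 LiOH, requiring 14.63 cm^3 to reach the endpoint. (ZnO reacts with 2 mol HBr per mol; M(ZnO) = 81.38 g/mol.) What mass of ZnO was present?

Total n(HBr) added = 0.5891 x 0.05527 = 0.03256 mol.
n(LiOH) used = 0.09250 x 0.01463 = 0.001353 mol, which equals the excess n(HBr).
So n(HBr) consumed by the sample = 0.03256 - 0.001353 = 0.03121 mol.
n(ZnO) = 0.03121 / 2 = 0.01560 mol.
mass = 0.01560 mol x 81.38 g/mol = 1.27 g.

1.27 g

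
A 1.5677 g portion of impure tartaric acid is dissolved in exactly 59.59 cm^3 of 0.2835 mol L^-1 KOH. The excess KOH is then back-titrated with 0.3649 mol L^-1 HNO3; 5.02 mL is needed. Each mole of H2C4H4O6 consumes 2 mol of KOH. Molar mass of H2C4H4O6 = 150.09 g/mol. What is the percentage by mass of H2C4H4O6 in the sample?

72.1%

Total n(KOH) added = 0.2835 x 0.05959 = 0.01689 mol.
n(HNO3) used = 0.3649 x 0.005020 = 0.001832 mol, which equals the excess n(KOH).
So n(KOH) consumed by the sample = 0.01689 - 0.001832 = 0.01506 mol.
n(H2C4H4O6) = 0.01506 / 2 = 0.007531 mol.
mass H2C4H4O6 = 0.007531 x 150.09 = 1.130 g, so %H2C4H4O6 = 1.130/1.5677 x 100 = 72.1%.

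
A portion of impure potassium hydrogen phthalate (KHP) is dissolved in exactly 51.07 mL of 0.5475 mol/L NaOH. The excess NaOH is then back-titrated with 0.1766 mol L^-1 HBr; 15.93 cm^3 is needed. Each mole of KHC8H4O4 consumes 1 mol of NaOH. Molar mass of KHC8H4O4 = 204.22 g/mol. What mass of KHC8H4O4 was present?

Total n(NaOH) added = 0.5475 x 0.05107 = 0.02796 mol.
n(HBr) used = 0.1766 x 0.01593 = 0.002813 mol, which equals the excess n(NaOH).
So n(NaOH) consumed by the sample = 0.02796 - 0.002813 = 0.02515 mol.
n(KHC8H4O4) = 0.02515 / 1 = 0.02515 mol.
mass = 0.02515 mol x 204.22 g/mol = 5.14 g.

5.14 g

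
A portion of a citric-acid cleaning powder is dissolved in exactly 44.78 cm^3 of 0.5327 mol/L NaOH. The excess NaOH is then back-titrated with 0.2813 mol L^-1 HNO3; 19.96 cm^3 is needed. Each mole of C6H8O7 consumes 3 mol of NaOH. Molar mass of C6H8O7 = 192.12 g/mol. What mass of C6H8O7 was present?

Total n(NaOH) added = 0.5327 x 0.04478 = 0.02385 mol.
n(HNO3) used = 0.2813 x 0.01996 = 0.005615 mol, which equals the excess n(NaOH).
So n(NaOH) consumed by the sample = 0.02385 - 0.005615 = 0.01824 mol.
n(C6H8O7) = 0.01824 / 3 = 0.006080 mol.
mass = 0.006080 mol x 192.12 g/mol = 1.17 g.

1.17 g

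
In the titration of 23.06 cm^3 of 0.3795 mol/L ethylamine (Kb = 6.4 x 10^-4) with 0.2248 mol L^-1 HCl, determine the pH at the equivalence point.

5.83

n(C2H5NH2) = 0.3795 x 0.02306 = 0.008751 mol; V(HCl) at equivalence = 0.008751/0.2248 = 0.03893 L.
At equivalence the base is fully converted to C2H5NH3+; total volume = 0.06199 L, so [C2H5NH3+] = 0.008751/0.06199 = 0.1412 M.
Ka(C2H5NH3+) = Kw/Kb = 1.0e-14 / 6.4 x 10^-4 = 1.56e-11.
[H^+] = sqrt(Ka x [C2H5NH3+]) = sqrt(1.56e-11 x 0.1412) = 1.49e-6 M.
pH = -log(1.49e-6) = 5.83.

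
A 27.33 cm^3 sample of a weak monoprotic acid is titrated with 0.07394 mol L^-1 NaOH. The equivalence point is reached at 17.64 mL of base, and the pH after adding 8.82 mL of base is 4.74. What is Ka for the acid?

1.8 x 10^-5

8.82 mL is half of the equivalence volume, so this is the half-equivalence point where [HA] = [A^-].
At half-equivalence pH = pKa, so pKa = 4.74.
Ka = 10^(-4.74) = 1.8 x 10^-5.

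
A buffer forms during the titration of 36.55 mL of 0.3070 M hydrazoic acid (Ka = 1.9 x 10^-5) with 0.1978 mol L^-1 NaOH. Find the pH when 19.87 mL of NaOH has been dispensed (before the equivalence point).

Initial n(HN3) = 0.3070 x 0.03655 = 0.01122 mol.
n(NaOH) added = 0.1978 x 0.01987 = 0.003930 mol, converting that many moles of HN3 to N3-.
Remaining n(HN3) = 0.007291 mol; n(N3-) = 0.003930 mol.
By Henderson-Hasselbalch, pH = pKa + log([A^-]/[HA]) = 4.72 + log(0.003930/0.007291) = 4.72 + (-0.27) = 4.45.

4.45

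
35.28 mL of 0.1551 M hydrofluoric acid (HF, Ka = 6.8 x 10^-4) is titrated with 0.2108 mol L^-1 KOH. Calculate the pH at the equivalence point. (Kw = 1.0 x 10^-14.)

n(HF) = 0.1551 x 0.03528 = 0.005472 mol; V(KOH) at equivalence = 0.005472/0.2108 = 0.02596 L.
At equivalence all the acid is converted to F-; total volume = 0.03528 + 0.02596 = 0.06124 L, so [F-] = 0.005472/0.06124 = 0.08936 M.
Kb = Kw/Ka = 1.0e-14 / 6.8 x 10^-4 = 1.47e-11.
[OH^-] = sqrt(Kb x [F-]) = sqrt(1.47e-11 x 0.08936) = 1.15e-6 M.
pOH = 5.94, so pH = 14.00 - 5.94 = 8.06.

8.06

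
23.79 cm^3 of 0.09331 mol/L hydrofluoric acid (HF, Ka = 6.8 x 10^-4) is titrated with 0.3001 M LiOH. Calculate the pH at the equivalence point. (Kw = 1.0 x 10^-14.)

n(HF) = 0.09331 x 0.02379 = 0.002220 mol; V(LiOH) at equivalence = 0.002220/0.3001 = 0.007397 L.
At equivalence all the acid is converted to F-; total volume = 0.02379 + 0.007397 = 0.03119 L, so [F-] = 0.002220/0.03119 = 0.07118 M.
Kb = Kw/Ka = 1.0e-14 / 6.8 x 10^-4 = 1.47e-11.
[OH^-] = sqrt(Kb x [F-]) = sqrt(1.47e-11 x 0.07118) = 1.02e-6 M.
pOH = 5.99, so pH = 14.00 - 5.99 = 8.01.

8.01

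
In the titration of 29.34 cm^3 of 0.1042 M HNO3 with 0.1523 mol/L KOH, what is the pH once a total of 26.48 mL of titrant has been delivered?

12.24

n(acid) = 0.1042 x 0.02934 = 0.003057 mol; n(KOH) added = 0.1523 x 0.02648 = 0.004033 mol.
Base is in excess by 0.004033 - 0.003057 = 0.0009757 mol in a total volume of 0.05582 L.
[OH^-] = 0.0009757/0.05582 = 0.01748 M, so pOH = 1.76 and pH = 14.00 - 1.76 = 12.24.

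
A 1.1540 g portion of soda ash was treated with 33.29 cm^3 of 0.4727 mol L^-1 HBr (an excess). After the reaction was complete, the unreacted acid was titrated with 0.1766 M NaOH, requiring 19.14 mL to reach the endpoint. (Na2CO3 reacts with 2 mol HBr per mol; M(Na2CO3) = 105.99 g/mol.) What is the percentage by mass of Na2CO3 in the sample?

Total n(HBr) added = 0.4727 x 0.03329 = 0.01574 mol.
n(NaOH) used = 0.1766 x 0.01914 = 0.003380 mol, which equals the excess n(HBr).
So n(HBr) consumed by the sample = 0.01574 - 0.003380 = 0.01236 mol.
n(Na2CO3) = 0.01236 / 2 = 0.006178 mol.
mass Na2CO3 = 0.006178 x 105.99 = 0.6548 g, so %Na2CO3 = 0.6548/1.1540 x 100 = 56.7%.

56.7%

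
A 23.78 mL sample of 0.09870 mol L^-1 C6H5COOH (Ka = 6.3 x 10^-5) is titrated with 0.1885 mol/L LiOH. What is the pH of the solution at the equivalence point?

n(C6H5COOH) = 0.09870 x 0.02378 = 0.002347 mol; V(LiOH) at equivalence = 0.002347/0.1885 = 0.01245 L.
At equivalence all the acid is converted to C6H5COO-; total volume = 0.02378 + 0.01245 = 0.03623 L, so [C6H5COO-] = 0.002347/0.03623 = 0.06478 M.
Kb = Kw/Ka = 1.0e-14 / 6.3 x 10^-5 = 1.59e-10.
[OH^-] = sqrt(Kb x [C6H5COO-]) = sqrt(1.59e-10 x 0.06478) = 3.21e-6 M.
pOH = 5.49, so pH = 14.00 - 5.49 = 8.51.

8.51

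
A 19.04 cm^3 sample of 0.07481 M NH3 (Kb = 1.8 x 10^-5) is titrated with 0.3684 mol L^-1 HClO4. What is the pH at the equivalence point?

5.23

n(NH3) = 0.07481 x 0.01904 = 0.001424 mol; V(HClO4) at equivalence = 0.001424/0.3684 = 0.003866 L.
At equivalence the base is fully converted to NH4+; total volume = 0.02291 L, so [NH4+] = 0.001424/0.02291 = 0.06218 M.
Ka(NH4+) = Kw/Kb = 1.0e-14 / 1.8 x 10^-5 = 5.56e-10.
[H^+] = sqrt(Ka x [NH4+]) = sqrt(5.56e-10 x 0.06218) = 5.88e-6 M.
pH = -log(5.88e-6) = 5.23.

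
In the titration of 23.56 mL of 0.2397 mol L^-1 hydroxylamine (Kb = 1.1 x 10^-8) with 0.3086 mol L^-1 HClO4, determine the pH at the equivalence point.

n(NH2OH) = 0.2397 x 0.02356 = 0.005647 mol; V(HClO4) at equivalence = 0.005647/0.3086 = 0.01830 L.
At equivalence the base is fully converted to NH3OH+; total volume = 0.04186 L, so [NH3OH+] = 0.005647/0.04186 = 0.1349 M.
Ka(NH3OH+) = Kw/Kb = 1.0e-14 / 1.1 x 10^-8 = 9.09e-7.
[H^+] = sqrt(Ka x [NH3OH+]) = sqrt(9.09e-7 x 0.1349) = 0.000350 M.
pH = -log(0.000350) = 3.46.

3.46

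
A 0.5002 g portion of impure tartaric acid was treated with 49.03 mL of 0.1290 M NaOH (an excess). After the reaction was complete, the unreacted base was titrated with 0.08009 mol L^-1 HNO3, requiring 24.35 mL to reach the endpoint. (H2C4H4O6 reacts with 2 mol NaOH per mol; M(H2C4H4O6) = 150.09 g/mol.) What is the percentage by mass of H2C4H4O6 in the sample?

Total n(NaOH) added = 0.1290 x 0.04903 = 0.006325 mol.
n(HNO3) used = 0.08009 x 0.02435 = 0.001950 mol, which equals the excess n(NaOH).
So n(NaOH) consumed by the sample = 0.006325 - 0.001950 = 0.004375 mol.
n(H2C4H4O6) = 0.004375 / 2 = 0.002187 mol.
mass H2C4H4O6 = 0.002187 x 150.09 = 0.3283 g, so %H2C4H4O6 = 0.3283/0.5002 x 100 = 65.6%.

65.6%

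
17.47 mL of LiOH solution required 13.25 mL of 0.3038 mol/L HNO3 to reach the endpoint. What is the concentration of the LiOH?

0.230 M

n(HNO3) delivered = 0.3038 x 0.01325 = 0.004025 mol.
For a 1:1 reaction, n(LiOH) = 0.004025 mol.
[LiOH] = 0.004025 mol / 0.01747 L = 0.230 M.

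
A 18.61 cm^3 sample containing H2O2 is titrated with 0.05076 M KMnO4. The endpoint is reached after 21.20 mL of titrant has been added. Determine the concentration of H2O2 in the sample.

0.145 M

n(KMnO4) = 0.05076 x 0.02120 = 0.001076 mol.
From the balanced equation, 2 mol KMnO4 reacts with 5 mol H2O2, so n(H2O2) = 0.001076 x 5/2 = 0.002690 mol.
[H2O2] = 0.002690 / 0.01861 L = 0.145 M.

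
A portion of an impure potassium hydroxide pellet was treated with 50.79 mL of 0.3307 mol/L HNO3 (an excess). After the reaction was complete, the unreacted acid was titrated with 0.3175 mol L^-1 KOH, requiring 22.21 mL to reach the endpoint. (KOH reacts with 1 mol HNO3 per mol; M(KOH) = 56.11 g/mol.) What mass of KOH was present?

0.547 g

Total n(HNO3) added = 0.3307 x 0.05079 = 0.01680 mol.
n(KOH) used = 0.3175 x 0.02221 = 0.007052 mol, which equals the excess n(HNO3).
So n(HNO3) consumed by the sample = 0.01680 - 0.007052 = 0.009745 mol.
n(KOH) = 0.009745 / 1 = 0.009745 mol.
mass = 0.009745 mol x 56.11 g/mol = 0.547 g.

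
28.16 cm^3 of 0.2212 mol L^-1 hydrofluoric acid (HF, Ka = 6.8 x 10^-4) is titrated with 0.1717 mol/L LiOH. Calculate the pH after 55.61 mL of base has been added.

n(acid) = 0.2212 x 0.02816 = 0.006229 mol; n(LiOH) added = 0.1717 x 0.05561 = 0.009548 mol.
Base is in excess by 0.009548 - 0.006229 = 0.003319 mol in a total volume of 0.08377 L.
[OH^-] = 0.003319/0.08377 = 0.03962 M, so pOH = 1.40 and pH = 14.00 - 1.40 = 12.60.

12.60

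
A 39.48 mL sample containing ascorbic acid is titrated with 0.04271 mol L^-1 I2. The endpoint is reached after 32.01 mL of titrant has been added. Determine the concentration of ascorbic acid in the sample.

n(I2) = 0.04271 x 0.03201 = 0.001367 mol.
From the balanced equation, 1 mol I2 reacts with 1 mol ascorbic acid, so n(ascorbic acid) = 0.001367 x 1/1 = 0.001367 mol.
[ascorbic acid] = 0.001367 / 0.03948 L = 0.0346 M.

0.0346 M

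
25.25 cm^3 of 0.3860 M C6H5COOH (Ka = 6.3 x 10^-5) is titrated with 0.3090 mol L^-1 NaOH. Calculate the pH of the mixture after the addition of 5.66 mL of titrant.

3.54

Initial n(C6H5COOH) = 0.3860 x 0.02525 = 0.009747 mol.
n(NaOH) added = 0.3090 x 0.005660 = 0.001749 mol, converting that many moles of C6H5COOH to C6H5COO-.
Remaining n(C6H5COOH) = 0.007998 mol; n(C6H5COO-) = 0.001749 mol.
By Henderson-Hasselbalch, pH = pKa + log([A^-]/[HA]) = 4.20 + log(0.001749/0.007998) = 4.20 + (-0.66) = 3.54.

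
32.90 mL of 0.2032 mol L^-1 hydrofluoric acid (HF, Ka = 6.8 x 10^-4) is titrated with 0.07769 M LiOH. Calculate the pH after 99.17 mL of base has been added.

n(acid) = 0.2032 x 0.03290 = 0.006685 mol; n(LiOH) added = 0.07769 x 0.09917 = 0.007705 mol.
Base is in excess by 0.007705 - 0.006685 = 0.001019 mol in a total volume of 0.1321 L.
[OH^-] = 0.001019/0.1321 = 0.007717 M, so pOH = 2.11 and pH = 14.00 - 2.11 = 11.89.

11.89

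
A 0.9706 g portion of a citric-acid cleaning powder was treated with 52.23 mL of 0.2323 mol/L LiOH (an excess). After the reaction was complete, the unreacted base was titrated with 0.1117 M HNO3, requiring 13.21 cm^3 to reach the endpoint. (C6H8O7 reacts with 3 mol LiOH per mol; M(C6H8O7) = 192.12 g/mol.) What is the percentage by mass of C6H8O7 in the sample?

Total n(LiOH) added = 0.2323 x 0.05223 = 0.01213 mol.
n(HNO3) used = 0.1117 x 0.01321 = 0.001476 mol, which equals the excess n(LiOH).
So n(LiOH) consumed by the sample = 0.01213 - 0.001476 = 0.01066 mol.
n(C6H8O7) = 0.01066 / 3 = 0.003552 mol.
mass C6H8O7 = 0.003552 x 192.12 = 0.6825 g, so %C6H8O7 = 0.6825/0.9706 x 100 = 70.3%.

70.3%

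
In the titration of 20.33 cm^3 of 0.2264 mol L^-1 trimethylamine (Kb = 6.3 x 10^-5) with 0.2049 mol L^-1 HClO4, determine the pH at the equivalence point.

5.38

n((CH3)3N) = 0.2264 x 0.02033 = 0.004603 mol; V(HClO4) at equivalence = 0.004603/0.2049 = 0.02246 L.
At equivalence the base is fully converted to (CH3)3NH+; total volume = 0.04279 L, so [(CH3)3NH+] = 0.004603/0.04279 = 0.1076 M.
Ka((CH3)3NH+) = Kw/Kb = 1.0e-14 / 6.3 x 10^-5 = 1.59e-10.
[H^+] = sqrt(Ka x [(CH3)3NH+]) = sqrt(1.59e-10 x 0.1076) = 4.13e-6 M.
pH = -log(4.13e-6) = 5.38.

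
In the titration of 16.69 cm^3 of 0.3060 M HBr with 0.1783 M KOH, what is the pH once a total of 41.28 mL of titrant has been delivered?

12.59

n(acid) = 0.3060 x 0.01669 = 0.005107 mol; n(KOH) added = 0.1783 x 0.04128 = 0.007360 mol.
Base is in excess by 0.007360 - 0.005107 = 0.002253 mol in a total volume of 0.05797 L.
[OH^-] = 0.002253/0.05797 = 0.03887 M, so pOH = 1.41 and pH = 14.00 - 1.41 = 12.59.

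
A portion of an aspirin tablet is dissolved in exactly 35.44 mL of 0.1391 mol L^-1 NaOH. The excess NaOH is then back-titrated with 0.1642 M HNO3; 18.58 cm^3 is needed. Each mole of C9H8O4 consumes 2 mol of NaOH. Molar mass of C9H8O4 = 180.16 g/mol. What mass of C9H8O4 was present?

0.169 g

Total n(NaOH) added = 0.1391 x 0.03544 = 0.004930 mol.
n(HNO3) used = 0.1642 x 0.01858 = 0.003051 mol, which equals the excess n(NaOH).
So n(NaOH) consumed by the sample = 0.004930 - 0.003051 = 0.001879 mol.
n(C9H8O4) = 0.001879 / 2 = 0.0009394 mol.
mass = 0.0009394 mol x 180.16 g/mol = 0.169 g.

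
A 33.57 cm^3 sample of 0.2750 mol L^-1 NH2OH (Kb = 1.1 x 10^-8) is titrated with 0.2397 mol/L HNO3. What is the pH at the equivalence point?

n(NH2OH) = 0.2750 x 0.03357 = 0.009232 mol; V(HNO3) at equivalence = 0.009232/0.2397 = 0.03851 L.
At equivalence the base is fully converted to NH3OH+; total volume = 0.07208 L, so [NH3OH+] = 0.009232/0.07208 = 0.1281 M.
Ka(NH3OH+) = Kw/Kb = 1.0e-14 / 1.1 x 10^-8 = 9.09e-7.
[H^+] = sqrt(Ka x [NH3OH+]) = sqrt(9.09e-7 x 0.1281) = 0.000341 M.
pH = -log(0.000341) = 3.47.

3.47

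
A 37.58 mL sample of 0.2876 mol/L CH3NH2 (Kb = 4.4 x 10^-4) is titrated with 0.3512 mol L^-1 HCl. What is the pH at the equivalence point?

5.72

n(CH3NH2) = 0.2876 x 0.03758 = 0.01081 mol; V(HCl) at equivalence = 0.01081/0.3512 = 0.03077 L.
At equivalence the base is fully converted to CH3NH3+; total volume = 0.06835 L, so [CH3NH3+] = 0.01081/0.06835 = 0.1581 M.
Ka(CH3NH3+) = Kw/Kb = 1.0e-14 / 4.4 x 10^-4 = 2.27e-11.
[H^+] = sqrt(Ka x [CH3NH3+]) = sqrt(2.27e-11 x 0.1581) = 1.90e-6 M.
pH = -log(1.90e-6) = 5.72.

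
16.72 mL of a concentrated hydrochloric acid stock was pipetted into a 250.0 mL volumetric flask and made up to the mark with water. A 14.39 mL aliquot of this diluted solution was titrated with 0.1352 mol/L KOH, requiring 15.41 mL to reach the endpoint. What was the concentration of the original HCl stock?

n(KOH) = 0.1352 x 0.01541 = 0.002083 mol.
n(HCl) in the aliquot = 0.002083 mol.
[diluted HCl] = 0.002083 / 0.01439 = 0.1448 M.
Dilution factor = 250.0/16.72 = 14.95, so [stock] = 0.1448 x 14.95 = 2.16 M.

2.16 M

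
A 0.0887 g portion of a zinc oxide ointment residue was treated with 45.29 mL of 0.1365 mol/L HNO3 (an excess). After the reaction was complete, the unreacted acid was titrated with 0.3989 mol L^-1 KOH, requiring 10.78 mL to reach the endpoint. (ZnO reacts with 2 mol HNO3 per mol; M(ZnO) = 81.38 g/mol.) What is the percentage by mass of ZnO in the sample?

86.3%

Total n(HNO3) added = 0.1365 x 0.04529 = 0.006182 mol.
n(KOH) used = 0.3989 x 0.01078 = 0.004300 mol, which equals the excess n(HNO3).
So n(HNO3) consumed by the sample = 0.006182 - 0.004300 = 0.001882 mol.
n(ZnO) = 0.001882 / 2 = 0.0009410 mol.
mass ZnO = 0.0009410 x 81.38 = 0.07658 g, so %ZnO = 0.07658/0.0887 x 100 = 86.3%.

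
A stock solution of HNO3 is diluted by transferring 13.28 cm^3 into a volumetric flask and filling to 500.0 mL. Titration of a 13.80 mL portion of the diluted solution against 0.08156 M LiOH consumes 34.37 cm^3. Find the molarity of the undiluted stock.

n(LiOH) = 0.08156 x 0.03437 = 0.002803 mol.
n(HNO3) in the aliquot = 0.002803 mol.
[diluted HNO3] = 0.002803 / 0.01380 = 0.2031 M.
Dilution factor = 500.0/13.28 = 37.65, so [stock] = 0.2031 x 37.65 = 7.65 M.

7.65 M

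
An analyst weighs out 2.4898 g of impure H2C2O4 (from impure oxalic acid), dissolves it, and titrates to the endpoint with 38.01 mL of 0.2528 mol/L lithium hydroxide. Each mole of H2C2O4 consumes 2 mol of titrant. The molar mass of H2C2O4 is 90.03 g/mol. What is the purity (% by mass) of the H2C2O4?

17.4%

n(LiOH) = 0.2528 x 0.03801 = 0.009609 mol.
n(H2C2O4) = 0.009609 / 2 = 0.004804 mol.
mass of H2C2O4 = 0.004804 x 90.03 = 0.4325 g.
% purity = 0.4325 / 2.4898 x 100 = 17.4%.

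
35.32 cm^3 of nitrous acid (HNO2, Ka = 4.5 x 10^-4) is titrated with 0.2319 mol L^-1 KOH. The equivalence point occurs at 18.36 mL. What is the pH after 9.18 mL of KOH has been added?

9.18 mL is exactly half the equivalence volume (18.36/2), i.e. the half-equivalence point.
There, n(HA) = n(A^-), so pH = pKa = -log(4.5 x 10^-4) = 3.35.

3.35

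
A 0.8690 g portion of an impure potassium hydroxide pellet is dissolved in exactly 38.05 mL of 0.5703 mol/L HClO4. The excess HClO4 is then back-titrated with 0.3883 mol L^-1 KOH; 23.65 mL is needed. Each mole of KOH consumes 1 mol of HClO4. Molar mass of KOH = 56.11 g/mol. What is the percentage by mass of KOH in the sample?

Total n(HClO4) added = 0.5703 x 0.03805 = 0.02170 mol.
n(KOH) used = 0.3883 x 0.02365 = 0.009183 mol, which equals the excess n(HClO4).
So n(HClO4) consumed by the sample = 0.02170 - 0.009183 = 0.01252 mol.
n(KOH) = 0.01252 / 1 = 0.01252 mol.
mass KOH = 0.01252 x 56.11 = 0.7023 g, so %KOH = 0.7023/0.8690 x 100 = 80.8%.

80.8%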